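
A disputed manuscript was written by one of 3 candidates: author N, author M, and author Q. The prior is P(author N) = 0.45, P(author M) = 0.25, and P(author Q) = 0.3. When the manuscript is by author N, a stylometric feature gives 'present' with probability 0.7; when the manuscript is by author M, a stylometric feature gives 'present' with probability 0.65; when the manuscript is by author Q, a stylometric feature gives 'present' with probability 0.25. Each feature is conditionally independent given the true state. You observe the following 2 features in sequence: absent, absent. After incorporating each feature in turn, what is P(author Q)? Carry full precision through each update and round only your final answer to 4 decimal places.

0.7035

Each posterior becomes the prior for the next update.
After 'absent': normaliser = 0.3·0.4500 + 0.35·0.2500 + 0.75·0.3000; P(author N) ≈ 0.3017, P(author M) ≈ 0.1955, P(author Q) ≈ 0.5028
After 'absent': normaliser = 0.3·0.3017 + 0.35·0.1955 + 0.75·0.5028; P(author N) ≈ 0.1688, P(author M) ≈ 0.1277, P(author Q) ≈ 0.7035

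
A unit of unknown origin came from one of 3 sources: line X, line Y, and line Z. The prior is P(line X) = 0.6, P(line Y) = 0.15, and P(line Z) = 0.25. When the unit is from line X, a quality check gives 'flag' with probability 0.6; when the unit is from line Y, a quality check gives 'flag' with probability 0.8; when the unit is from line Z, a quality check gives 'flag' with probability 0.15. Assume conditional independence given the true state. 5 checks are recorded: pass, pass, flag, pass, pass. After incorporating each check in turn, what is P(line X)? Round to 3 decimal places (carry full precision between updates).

After 'pass': normaliser = 0.4·0.6000 + 0.2·0.1500 + 0.85·0.2500; P(line X) ≈ 0.4974, P(line Y) ≈ 0.0622, P(line Z) ≈ 0.4404
After 'pass': normaliser = 0.4·0.4974 + 0.2·0.0622 + 0.85·0.4404; P(line X) ≈ 0.3397, P(line Y) ≈ 0.0212, P(line Z) ≈ 0.6391
After 'flag': normaliser = 0.6·0.3397 + 0.8·0.0212 + 0.15·0.6391; P(line X) ≈ 0.6436, P(line Y) ≈ 0.0536, P(line Z) ≈ 0.3027
After 'pass': normaliser = 0.4·0.6436 + 0.2·0.0536 + 0.85·0.3027; P(line X) ≈ 0.4899, P(line Y) ≈ 0.0204, P(line Z) ≈ 0.4897
After 'pass': normaliser = 0.4·0.4899 + 0.2·0.0204 + 0.85·0.4897; P(line X) ≈ 0.3180, P(line Y) ≈ 0.0066, P(line Z) ≈ 0.6754

0.318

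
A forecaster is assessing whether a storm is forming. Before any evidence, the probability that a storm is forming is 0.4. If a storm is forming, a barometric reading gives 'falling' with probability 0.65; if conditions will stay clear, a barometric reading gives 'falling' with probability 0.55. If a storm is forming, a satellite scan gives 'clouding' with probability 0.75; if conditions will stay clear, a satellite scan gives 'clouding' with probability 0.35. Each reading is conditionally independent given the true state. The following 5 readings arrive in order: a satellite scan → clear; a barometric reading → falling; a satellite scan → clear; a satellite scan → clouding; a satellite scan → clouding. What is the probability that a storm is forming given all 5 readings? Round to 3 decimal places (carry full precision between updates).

0.349

After a satellite scan='clear': P(storm) = 0.25·0.4000 / (0.25·0.4000 + 0.65·0.6000) ≈ 0.2041
After a barometric reading='falling': P(storm) = 0.65·0.2041 / (0.65·0.2041 + 0.55·0.7959) ≈ 0.2326
After a satellite scan='clear': P(storm) = 0.25·0.2326 / (0.25·0.2326 + 0.65·0.7674) ≈ 0.1044
After a satellite scan='clouding': P(storm) = 0.75·0.1044 / (0.75·0.1044 + 0.35·0.8956) ≈ 0.1998
After a satellite scan='clouding': P(storm) = 0.75·0.1998 / (0.75·0.1998 + 0.35·0.8002) ≈ 0.3486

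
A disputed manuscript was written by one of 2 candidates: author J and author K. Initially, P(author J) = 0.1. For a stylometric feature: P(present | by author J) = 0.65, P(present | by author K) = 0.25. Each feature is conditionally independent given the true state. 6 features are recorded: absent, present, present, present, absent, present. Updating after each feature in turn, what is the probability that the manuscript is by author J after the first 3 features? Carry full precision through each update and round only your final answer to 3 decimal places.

After 'absent': P(author J) = 0.35·0.1000 / (0.35·0.1000 + 0.75·0.9000) ≈ 0.0493
After 'present': P(author J) = 0.65·0.0493 / (0.65·0.0493 + 0.25·0.9507) ≈ 0.1188
After 'present': P(author J) = 0.65·0.1188 / (0.65·0.1188 + 0.25·0.8812) ≈ 0.2595

0.260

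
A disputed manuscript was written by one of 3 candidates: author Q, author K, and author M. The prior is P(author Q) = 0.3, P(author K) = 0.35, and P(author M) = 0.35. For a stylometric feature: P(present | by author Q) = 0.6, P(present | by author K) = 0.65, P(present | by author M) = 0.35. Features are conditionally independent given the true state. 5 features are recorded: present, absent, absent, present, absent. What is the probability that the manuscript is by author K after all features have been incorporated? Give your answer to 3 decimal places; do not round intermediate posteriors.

0.253

After 'present': normaliser = 0.6·0.3000 + 0.65·0.3500 + 0.35·0.3500; P(author Q) ≈ 0.3396, P(author K) ≈ 0.4292, P(author M) ≈ 0.2311
After 'absent': normaliser = 0.4·0.3396 + 0.35·0.4292 + 0.65·0.2311; P(author Q) ≈ 0.3114, P(author K) ≈ 0.3443, P(author M) ≈ 0.3443
After 'absent': normaliser = 0.4·0.3114 + 0.35·0.3443 + 0.65·0.3443; P(author Q) ≈ 0.2656, P(author K) ≈ 0.2570, P(author M) ≈ 0.4773
After 'present': normaliser = 0.6·0.2656 + 0.65·0.2570 + 0.35·0.4773; P(author Q) ≈ 0.3229, P(author K) ≈ 0.3385, P(author M) ≈ 0.3385
After 'absent': normaliser = 0.4·0.3229 + 0.35·0.3385 + 0.65·0.3385; P(author Q) ≈ 0.2762, P(author K) ≈ 0.2533, P(author M) ≈ 0.4705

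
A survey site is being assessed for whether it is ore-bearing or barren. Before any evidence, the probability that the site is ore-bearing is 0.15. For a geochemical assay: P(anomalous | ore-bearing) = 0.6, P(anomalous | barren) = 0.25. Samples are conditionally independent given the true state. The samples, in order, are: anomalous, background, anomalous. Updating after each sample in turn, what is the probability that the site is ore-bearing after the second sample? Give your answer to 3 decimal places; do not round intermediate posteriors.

After 'anomalous': P(ore) = 0.6·0.1500 / (0.6·0.1500 + 0.25·0.8500) ≈ 0.2975
After 'background': P(ore) = 0.4·0.2975 / (0.4·0.2975 + 0.75·0.7025) ≈ 0.1843

0.184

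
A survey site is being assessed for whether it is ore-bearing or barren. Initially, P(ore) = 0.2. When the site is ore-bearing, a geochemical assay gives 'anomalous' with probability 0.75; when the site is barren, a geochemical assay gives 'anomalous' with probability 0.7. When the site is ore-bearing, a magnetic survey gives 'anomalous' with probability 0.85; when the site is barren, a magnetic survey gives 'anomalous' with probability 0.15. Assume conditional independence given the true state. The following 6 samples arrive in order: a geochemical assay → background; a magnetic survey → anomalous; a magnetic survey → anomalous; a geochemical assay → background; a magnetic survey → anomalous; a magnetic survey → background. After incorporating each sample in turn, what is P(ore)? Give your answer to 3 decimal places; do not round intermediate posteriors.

After a geochemical assay='background': P(ore) = 0.25·0.2000 / (0.25·0.2000 + 0.3·0.8000) ≈ 0.1724
After a magnetic survey='anomalous': P(ore) = 0.85·0.1724 / (0.85·0.1724 + 0.15·0.8276) ≈ 0.5414
After a magnetic survey='anomalous': P(ore) = 0.85·0.5414 / (0.85·0.5414 + 0.15·0.4586) ≈ 0.8700
After a geochemical assay='background': P(ore) = 0.25·0.8700 / (0.25·0.8700 + 0.3·0.1300) ≈ 0.8479
After a magnetic survey='anomalous': P(ore) = 0.85·0.8479 / (0.85·0.8479 + 0.15·0.1521) ≈ 0.9693
After a magnetic survey='background': P(ore) = 0.15·0.9693 / (0.15·0.9693 + 0.85·0.0307) ≈ 0.8479

0.848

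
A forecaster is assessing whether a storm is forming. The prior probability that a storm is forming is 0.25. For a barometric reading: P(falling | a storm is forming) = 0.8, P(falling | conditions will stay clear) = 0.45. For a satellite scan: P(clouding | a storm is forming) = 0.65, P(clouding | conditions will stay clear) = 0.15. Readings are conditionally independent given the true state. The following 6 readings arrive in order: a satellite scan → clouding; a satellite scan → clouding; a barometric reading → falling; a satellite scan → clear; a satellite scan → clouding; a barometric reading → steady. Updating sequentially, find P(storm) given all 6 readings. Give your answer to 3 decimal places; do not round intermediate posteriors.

0.878

Each posterior becomes the prior for the next update.
After a satellite scan='clouding': P(storm) = 0.65·0.2500 / (0.65·0.2500 + 0.15·0.7500) ≈ 0.5909
After a satellite scan='clouding': P(storm) = 0.65·0.5909 / (0.65·0.5909 + 0.15·0.4091) ≈ 0.8622
After a barometric reading='falling': P(storm) = 0.8·0.8622 / (0.8·0.8622 + 0.45·0.1378) ≈ 0.9175
After a satellite scan='clear': P(storm) = 0.35·0.9175 / (0.35·0.9175 + 0.85·0.0825) ≈ 0.8209
After a satellite scan='clouding': P(storm) = 0.65·0.8209 / (0.65·0.8209 + 0.15·0.1791) ≈ 0.9521
After a barometric reading='steady': P(storm) = 0.2·0.9521 / (0.2·0.9521 + 0.55·0.0479) ≈ 0.8783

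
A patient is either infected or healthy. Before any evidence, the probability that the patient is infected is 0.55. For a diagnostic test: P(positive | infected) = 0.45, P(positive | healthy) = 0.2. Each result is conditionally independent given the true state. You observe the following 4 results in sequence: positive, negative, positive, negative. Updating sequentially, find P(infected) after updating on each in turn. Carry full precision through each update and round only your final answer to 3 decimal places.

0.745

After 'positive': P(infected) = 0.45·0.5500 / (0.45·0.5500 + 0.2·0.4500) ≈ 0.7333
After 'negative': P(infected) = 0.55·0.7333 / (0.55·0.7333 + 0.8·0.2667) ≈ 0.6541
After 'positive': P(infected) = 0.45·0.6541 / (0.45·0.6541 + 0.2·0.3459) ≈ 0.8097
After 'negative': P(infected) = 0.55·0.8097 / (0.55·0.8097 + 0.8·0.1903) ≈ 0.7452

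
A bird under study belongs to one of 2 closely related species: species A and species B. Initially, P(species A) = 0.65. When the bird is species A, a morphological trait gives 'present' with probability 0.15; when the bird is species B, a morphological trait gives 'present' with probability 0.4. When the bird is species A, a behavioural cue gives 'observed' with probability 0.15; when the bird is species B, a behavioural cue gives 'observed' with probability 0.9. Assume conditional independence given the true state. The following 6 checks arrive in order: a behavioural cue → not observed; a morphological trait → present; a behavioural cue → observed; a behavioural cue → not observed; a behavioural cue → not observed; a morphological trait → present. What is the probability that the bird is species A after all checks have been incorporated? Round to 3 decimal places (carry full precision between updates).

0.964

After a behavioural cue='not observed': P(species A) = 0.85·0.6500 / (0.85·0.6500 + 0.1·0.3500) ≈ 0.9404
After a morphological trait='present': P(species A) = 0.15·0.9404 / (0.15·0.9404 + 0.4·0.0596) ≈ 0.8555
After a behavioural cue='observed': P(species A) = 0.15·0.8555 / (0.15·0.8555 + 0.9·0.1445) ≈ 0.4966
After a behavioural cue='not observed': P(species A) = 0.85·0.4966 / (0.85·0.4966 + 0.1·0.5034) ≈ 0.8935
After a behavioural cue='not observed': P(species A) = 0.85·0.8935 / (0.85·0.8935 + 0.1·0.1065) ≈ 0.9862
After a morphological trait='present': P(species A) = 0.15·0.9862 / (0.15·0.9862 + 0.4·0.0138) ≈ 0.9639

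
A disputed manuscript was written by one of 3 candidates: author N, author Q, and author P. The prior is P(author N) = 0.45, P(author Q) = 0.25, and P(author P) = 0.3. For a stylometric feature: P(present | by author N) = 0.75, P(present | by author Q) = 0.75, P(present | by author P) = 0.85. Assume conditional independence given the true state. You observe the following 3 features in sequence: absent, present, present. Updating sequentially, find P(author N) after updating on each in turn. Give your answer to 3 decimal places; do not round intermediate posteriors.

0.483

After 'absent': normaliser = 0.25·0.4500 + 0.25·0.2500 + 0.15·0.3000; P(author N) ≈ 0.5114, P(author Q) ≈ 0.2841, P(author P) ≈ 0.2045
After 'present': normaliser = 0.75·0.5114 + 0.75·0.2841 + 0.85·0.2045; P(author N) ≈ 0.4978, P(author Q) ≈ 0.2765, P(author P) ≈ 0.2257
After 'present': normaliser = 0.75·0.4978 + 0.75·0.2765 + 0.85·0.2257; P(author N) ≈ 0.4832, P(author Q) ≈ 0.2685, P(author P) ≈ 0.2483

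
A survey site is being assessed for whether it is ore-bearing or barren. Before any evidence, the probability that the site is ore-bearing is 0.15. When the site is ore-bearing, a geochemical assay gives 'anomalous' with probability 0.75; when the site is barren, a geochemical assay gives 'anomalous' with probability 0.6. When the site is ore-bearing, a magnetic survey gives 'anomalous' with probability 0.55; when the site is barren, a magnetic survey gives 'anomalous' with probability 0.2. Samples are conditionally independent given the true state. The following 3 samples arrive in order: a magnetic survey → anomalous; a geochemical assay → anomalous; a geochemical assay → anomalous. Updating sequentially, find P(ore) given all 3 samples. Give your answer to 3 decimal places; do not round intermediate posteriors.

0.431

After a magnetic survey='anomalous': P(ore) = 0.55·0.1500 / (0.55·0.1500 + 0.2·0.8500) ≈ 0.3267
After a geochemical assay='anomalous': P(ore) = 0.75·0.3267 / (0.75·0.3267 + 0.6·0.6733) ≈ 0.3776
After a geochemical assay='anomalous': P(ore) = 0.75·0.3776 / (0.75·0.3776 + 0.6·0.6224) ≈ 0.4313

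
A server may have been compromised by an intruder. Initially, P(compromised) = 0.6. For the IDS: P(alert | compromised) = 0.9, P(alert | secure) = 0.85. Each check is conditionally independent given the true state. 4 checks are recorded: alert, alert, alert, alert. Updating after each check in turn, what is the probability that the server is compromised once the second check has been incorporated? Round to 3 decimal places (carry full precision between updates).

0.627

Each posterior becomes the prior for the next update.
After 'alert': P(compromised) = 0.9·0.6000 / (0.9·0.6000 + 0.85·0.4000) ≈ 0.6136
After 'alert': P(compromised) = 0.9·0.6136 / (0.9·0.6136 + 0.85·0.3864) ≈ 0.6271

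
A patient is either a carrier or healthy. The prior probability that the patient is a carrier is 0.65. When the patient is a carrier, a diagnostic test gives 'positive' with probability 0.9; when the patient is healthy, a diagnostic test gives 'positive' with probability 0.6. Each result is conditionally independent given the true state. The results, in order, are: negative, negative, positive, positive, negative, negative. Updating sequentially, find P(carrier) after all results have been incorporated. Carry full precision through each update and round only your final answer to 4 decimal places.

After 'negative': P(carrier) = 0.1·0.6500 / (0.1·0.6500 + 0.4·0.3500) ≈ 0.3171
After 'negative': P(carrier) = 0.1·0.3171 / (0.1·0.3171 + 0.4·0.6829) ≈ 0.1040
After 'positive': P(carrier) = 0.9·0.1040 / (0.9·0.1040 + 0.6·0.8960) ≈ 0.1483
After 'positive': P(carrier) = 0.9·0.1483 / (0.9·0.1483 + 0.6·0.8517) ≈ 0.2071
After 'negative': P(carrier) = 0.1·0.2071 / (0.1·0.2071 + 0.4·0.7929) ≈ 0.0613
After 'negative': P(carrier) = 0.1·0.0613 / (0.1·0.0613 + 0.4·0.9387) ≈ 0.0161

0.0161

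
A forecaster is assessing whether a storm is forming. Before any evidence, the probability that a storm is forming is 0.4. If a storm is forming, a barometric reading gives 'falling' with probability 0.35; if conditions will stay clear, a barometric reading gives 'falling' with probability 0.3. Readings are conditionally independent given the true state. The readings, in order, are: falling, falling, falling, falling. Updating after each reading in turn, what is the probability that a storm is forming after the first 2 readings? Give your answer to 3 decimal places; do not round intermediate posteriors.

0.476

Each posterior becomes the prior for the next update.
After 'falling': P(storm) = 0.35·0.4000 / (0.35·0.4000 + 0.3·0.6000) ≈ 0.4375
After 'falling': P(storm) = 0.35·0.4375 / (0.35·0.4375 + 0.3·0.5625) ≈ 0.4757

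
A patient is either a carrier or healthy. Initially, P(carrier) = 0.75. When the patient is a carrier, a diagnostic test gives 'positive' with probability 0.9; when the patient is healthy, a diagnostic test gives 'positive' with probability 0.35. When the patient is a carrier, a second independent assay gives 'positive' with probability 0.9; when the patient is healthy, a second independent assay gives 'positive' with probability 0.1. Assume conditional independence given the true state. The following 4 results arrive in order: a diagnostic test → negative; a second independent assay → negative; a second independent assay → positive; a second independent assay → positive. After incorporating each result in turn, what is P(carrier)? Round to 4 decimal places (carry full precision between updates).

0.8060

After a diagnostic test='negative': P(carrier) = 0.1·0.7500 / (0.1·0.7500 + 0.65·0.2500) ≈ 0.3158
After a second independent assay='negative': P(carrier) = 0.1·0.3158 / (0.1·0.3158 + 0.9·0.6842) ≈ 0.0488
After a second independent assay='positive': P(carrier) = 0.9·0.0488 / (0.9·0.0488 + 0.1·0.9512) ≈ 0.3158
After a second independent assay='positive': P(carrier) = 0.9·0.3158 / (0.9·0.3158 + 0.1·0.6842) ≈ 0.8060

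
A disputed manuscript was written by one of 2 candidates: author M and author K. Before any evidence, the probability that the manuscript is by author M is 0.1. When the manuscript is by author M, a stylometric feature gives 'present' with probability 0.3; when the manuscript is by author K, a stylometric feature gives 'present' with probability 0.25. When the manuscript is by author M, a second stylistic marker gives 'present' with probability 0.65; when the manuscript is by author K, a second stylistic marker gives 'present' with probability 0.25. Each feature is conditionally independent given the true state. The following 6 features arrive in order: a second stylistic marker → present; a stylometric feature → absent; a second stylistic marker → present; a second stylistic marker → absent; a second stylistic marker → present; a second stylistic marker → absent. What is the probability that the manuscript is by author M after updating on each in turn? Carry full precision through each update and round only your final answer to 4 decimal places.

0.2842

After a second stylistic marker='present': P(author M) = 0.65·0.1000 / (0.65·0.1000 + 0.25·0.9000) ≈ 0.2241
After a stylometric feature='absent': P(author M) = 0.7·0.2241 / (0.7·0.2241 + 0.75·0.7759) ≈ 0.2124
After a second stylistic marker='present': P(author M) = 0.65·0.2124 / (0.65·0.2124 + 0.25·0.7876) ≈ 0.4121
After a second stylistic marker='absent': P(author M) = 0.35·0.4121 / (0.35·0.4121 + 0.75·0.5879) ≈ 0.2465
After a second stylistic marker='present': P(author M) = 0.65·0.2465 / (0.65·0.2465 + 0.25·0.7535) ≈ 0.4596
After a second stylistic marker='absent': P(author M) = 0.35·0.4596 / (0.35·0.4596 + 0.75·0.5404) ≈ 0.2842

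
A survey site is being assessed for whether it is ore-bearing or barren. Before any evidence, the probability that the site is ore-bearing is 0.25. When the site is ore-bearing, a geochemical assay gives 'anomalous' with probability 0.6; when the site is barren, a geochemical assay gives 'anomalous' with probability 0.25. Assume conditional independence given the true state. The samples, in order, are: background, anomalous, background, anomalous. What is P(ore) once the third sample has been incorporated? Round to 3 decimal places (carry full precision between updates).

0.185

After 'background': P(ore) = 0.4·0.2500 / (0.4·0.2500 + 0.75·0.7500) ≈ 0.1509
After 'anomalous': P(ore) = 0.6·0.1509 / (0.6·0.1509 + 0.25·0.8491) ≈ 0.2991
After 'background': P(ore) = 0.4·0.2991 / (0.4·0.2991 + 0.75·0.7009) ≈ 0.1854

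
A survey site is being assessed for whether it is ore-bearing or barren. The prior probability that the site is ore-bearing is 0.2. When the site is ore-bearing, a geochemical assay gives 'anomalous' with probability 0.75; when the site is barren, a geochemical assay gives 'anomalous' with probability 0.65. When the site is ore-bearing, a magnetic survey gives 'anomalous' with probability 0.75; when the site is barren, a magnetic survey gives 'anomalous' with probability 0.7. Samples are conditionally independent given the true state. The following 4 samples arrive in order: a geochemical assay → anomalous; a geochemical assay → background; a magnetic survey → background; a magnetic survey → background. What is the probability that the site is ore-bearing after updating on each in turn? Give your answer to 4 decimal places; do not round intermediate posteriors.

After a geochemical assay='anomalous': P(ore) = 0.75·0.2000 / (0.75·0.2000 + 0.65·0.8000) ≈ 0.2239
After a geochemical assay='background': P(ore) = 0.25·0.2239 / (0.25·0.2239 + 0.35·0.7761) ≈ 0.1708
After a magnetic survey='background': P(ore) = 0.25·0.1708 / (0.25·0.1708 + 0.3·0.8292) ≈ 0.1465
After a magnetic survey='background': P(ore) = 0.25·0.1465 / (0.25·0.1465 + 0.3·0.8535) ≈ 0.1252

0.1252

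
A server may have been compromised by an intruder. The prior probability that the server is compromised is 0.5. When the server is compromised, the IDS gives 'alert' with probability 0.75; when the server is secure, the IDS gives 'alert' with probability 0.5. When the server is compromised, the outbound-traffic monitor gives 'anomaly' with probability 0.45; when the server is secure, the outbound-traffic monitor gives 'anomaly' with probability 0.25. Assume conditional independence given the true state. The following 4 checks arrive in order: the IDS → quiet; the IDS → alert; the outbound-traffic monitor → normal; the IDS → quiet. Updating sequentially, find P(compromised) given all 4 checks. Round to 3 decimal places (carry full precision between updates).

After the IDS='quiet': P(compromised) = 0.25·0.5000 / (0.25·0.5000 + 0.5·0.5000) ≈ 0.3333
After the IDS='alert': P(compromised) = 0.75·0.3333 / (0.75·0.3333 + 0.5·0.6667) ≈ 0.4286
After the outbound-traffic monitor='normal': P(compromised) = 0.55·0.4286 / (0.55·0.4286 + 0.75·0.5714) ≈ 0.3548
After the IDS='quiet': P(compromised) = 0.25·0.3548 / (0.25·0.3548 + 0.5·0.6452) ≈ 0.2157

0.216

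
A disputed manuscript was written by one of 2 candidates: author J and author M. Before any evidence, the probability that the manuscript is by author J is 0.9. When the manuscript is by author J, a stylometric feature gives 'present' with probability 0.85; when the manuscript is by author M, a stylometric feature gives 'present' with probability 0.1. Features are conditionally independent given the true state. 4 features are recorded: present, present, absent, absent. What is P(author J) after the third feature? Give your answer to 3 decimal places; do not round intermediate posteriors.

After 'present': P(author J) = 0.85·0.9000 / (0.85·0.9000 + 0.1·0.1000) ≈ 0.9871
After 'present': P(author J) = 0.85·0.9871 / (0.85·0.9871 + 0.1·0.0129) ≈ 0.9985
After 'absent': P(author J) = 0.15·0.9985 / (0.15·0.9985 + 0.9·0.0015) ≈ 0.9909

0.991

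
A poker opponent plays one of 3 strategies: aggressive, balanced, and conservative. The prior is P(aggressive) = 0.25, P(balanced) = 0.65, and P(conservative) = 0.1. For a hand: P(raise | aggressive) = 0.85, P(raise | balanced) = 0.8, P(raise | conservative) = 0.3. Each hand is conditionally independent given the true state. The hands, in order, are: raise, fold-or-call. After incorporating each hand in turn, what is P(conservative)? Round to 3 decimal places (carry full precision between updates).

0.134

After 'raise': normaliser = 0.85·0.2500 + 0.8·0.6500 + 0.3·0.1000; P(aggressive) ≈ 0.2787, P(balanced) ≈ 0.6820, P(conservative) ≈ 0.0393
After 'fold-or-call': normaliser = 0.15·0.2787 + 0.2·0.6820 + 0.7·0.0393; P(aggressive) ≈ 0.2032, P(balanced) ≈ 0.6629, P(conservative) ≈ 0.1339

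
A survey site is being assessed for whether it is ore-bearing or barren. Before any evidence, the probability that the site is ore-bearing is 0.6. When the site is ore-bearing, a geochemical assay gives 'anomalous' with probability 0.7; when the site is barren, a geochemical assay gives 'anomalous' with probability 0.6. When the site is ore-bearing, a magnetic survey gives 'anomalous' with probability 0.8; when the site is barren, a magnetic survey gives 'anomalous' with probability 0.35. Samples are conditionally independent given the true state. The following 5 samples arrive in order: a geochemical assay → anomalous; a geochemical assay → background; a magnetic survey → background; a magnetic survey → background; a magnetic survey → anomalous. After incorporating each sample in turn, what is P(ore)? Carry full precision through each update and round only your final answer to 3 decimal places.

After a geochemical assay='anomalous': P(ore) = 0.7·0.6000 / (0.7·0.6000 + 0.6·0.4000) ≈ 0.6364
After a geochemical assay='background': P(ore) = 0.3·0.6364 / (0.3·0.6364 + 0.4·0.3636) ≈ 0.5676
After a magnetic survey='background': P(ore) = 0.2·0.5676 / (0.2·0.5676 + 0.65·0.4324) ≈ 0.2877
After a magnetic survey='background': P(ore) = 0.2·0.2877 / (0.2·0.2877 + 0.65·0.7123) ≈ 0.1105
After a magnetic survey='anomalous': P(ore) = 0.8·0.1105 / (0.8·0.1105 + 0.35·0.8895) ≈ 0.2212

0.221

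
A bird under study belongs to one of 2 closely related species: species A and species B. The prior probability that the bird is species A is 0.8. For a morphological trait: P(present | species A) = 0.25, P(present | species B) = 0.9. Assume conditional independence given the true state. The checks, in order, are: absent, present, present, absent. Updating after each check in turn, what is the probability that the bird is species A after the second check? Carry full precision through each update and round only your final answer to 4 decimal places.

0.8929

After 'absent': P(species A) = 0.75·0.8000 / (0.75·0.8000 + 0.1·0.2000) ≈ 0.9677
After 'present': P(species A) = 0.25·0.9677 / (0.25·0.9677 + 0.9·0.0323) ≈ 0.8929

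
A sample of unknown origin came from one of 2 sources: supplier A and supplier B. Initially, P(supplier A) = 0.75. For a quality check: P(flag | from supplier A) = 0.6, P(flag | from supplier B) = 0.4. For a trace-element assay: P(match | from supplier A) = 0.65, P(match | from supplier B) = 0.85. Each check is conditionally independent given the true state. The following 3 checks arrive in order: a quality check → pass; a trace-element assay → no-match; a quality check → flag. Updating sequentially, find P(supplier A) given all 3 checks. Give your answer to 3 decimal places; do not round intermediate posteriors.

0.875

Each posterior becomes the prior for the next update.
After a quality check='pass': P(supplier A) = 0.4·0.7500 / (0.4·0.7500 + 0.6·0.2500) ≈ 0.6667
After a trace-element assay='no-match': P(supplier A) = 0.35·0.6667 / (0.35·0.6667 + 0.15·0.3333) ≈ 0.8235
After a quality check='flag': P(supplier A) = 0.6·0.8235 / (0.6·0.8235 + 0.4·0.1765) ≈ 0.8750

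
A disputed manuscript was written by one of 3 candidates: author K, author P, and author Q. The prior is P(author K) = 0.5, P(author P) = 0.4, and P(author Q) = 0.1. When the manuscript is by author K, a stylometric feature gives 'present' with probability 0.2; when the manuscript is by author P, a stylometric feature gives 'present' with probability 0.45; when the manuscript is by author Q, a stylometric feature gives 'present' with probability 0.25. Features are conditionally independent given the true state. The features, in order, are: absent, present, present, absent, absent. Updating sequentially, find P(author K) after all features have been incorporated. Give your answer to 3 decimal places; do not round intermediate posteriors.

0.389

After 'absent': normaliser = 0.8·0.5000 + 0.55·0.4000 + 0.75·0.1000; P(author K) ≈ 0.5755, P(author P) ≈ 0.3165, P(author Q) ≈ 0.1079
After 'present': normaliser = 0.2·0.5755 + 0.45·0.3165 + 0.25·0.1079; P(author K) ≈ 0.4046, P(author P) ≈ 0.5006, P(author Q) ≈ 0.0948
After 'present': normaliser = 0.2·0.4046 + 0.45·0.5006 + 0.25·0.0948; P(author K) ≈ 0.2453, P(author P) ≈ 0.6829, P(author Q) ≈ 0.0719
After 'absent': normaliser = 0.8·0.2453 + 0.55·0.6829 + 0.75·0.0719; P(author K) ≈ 0.3136, P(author P) ≈ 0.6003, P(author Q) ≈ 0.0861
After 'absent': normaliser = 0.8·0.3136 + 0.55·0.6003 + 0.75·0.0861; P(author K) ≈ 0.3886, P(author P) ≈ 0.5114, P(author Q) ≈ 0.1001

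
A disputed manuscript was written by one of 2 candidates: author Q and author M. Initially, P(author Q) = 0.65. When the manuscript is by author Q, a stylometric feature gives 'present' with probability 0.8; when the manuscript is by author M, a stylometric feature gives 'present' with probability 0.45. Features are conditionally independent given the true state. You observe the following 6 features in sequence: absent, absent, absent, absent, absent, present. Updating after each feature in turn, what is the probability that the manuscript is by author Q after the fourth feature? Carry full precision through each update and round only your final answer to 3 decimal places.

After 'absent': P(author Q) = 0.2·0.6500 / (0.2·0.6500 + 0.55·0.3500) ≈ 0.4031
After 'absent': P(author Q) = 0.2·0.4031 / (0.2·0.4031 + 0.55·0.5969) ≈ 0.1972
After 'absent': P(author Q) = 0.2·0.1972 / (0.2·0.1972 + 0.55·0.8028) ≈ 0.0820
After 'absent': P(author Q) = 0.2·0.0820 / (0.2·0.0820 + 0.55·0.9180) ≈ 0.0315

0.031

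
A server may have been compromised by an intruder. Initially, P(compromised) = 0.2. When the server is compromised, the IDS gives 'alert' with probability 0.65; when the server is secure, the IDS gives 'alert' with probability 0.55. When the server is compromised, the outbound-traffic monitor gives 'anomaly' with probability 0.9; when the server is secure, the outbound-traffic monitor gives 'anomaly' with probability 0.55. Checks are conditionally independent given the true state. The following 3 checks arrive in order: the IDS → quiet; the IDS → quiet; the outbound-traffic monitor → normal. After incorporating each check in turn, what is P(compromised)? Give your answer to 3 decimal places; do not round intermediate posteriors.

0.033

After the IDS='quiet': P(compromised) = 0.35·0.2000 / (0.35·0.2000 + 0.45·0.8000) ≈ 0.1628
After the IDS='quiet': P(compromised) = 0.35·0.1628 / (0.35·0.1628 + 0.45·0.8372) ≈ 0.1314
After the outbound-traffic monitor='normal': P(compromised) = 0.1·0.1314 / (0.1·0.1314 + 0.45·0.8686) ≈ 0.0325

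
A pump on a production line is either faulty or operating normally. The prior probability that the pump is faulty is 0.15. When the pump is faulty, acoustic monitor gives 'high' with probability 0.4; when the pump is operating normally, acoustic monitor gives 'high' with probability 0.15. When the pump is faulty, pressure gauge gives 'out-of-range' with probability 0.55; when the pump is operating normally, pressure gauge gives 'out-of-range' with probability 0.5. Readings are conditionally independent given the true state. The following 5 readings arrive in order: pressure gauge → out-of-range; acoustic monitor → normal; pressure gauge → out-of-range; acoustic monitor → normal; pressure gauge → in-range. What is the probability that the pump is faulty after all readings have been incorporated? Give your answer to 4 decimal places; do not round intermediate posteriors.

0.0874

After pressure gauge='out-of-range': P(faulty) = 0.55·0.1500 / (0.55·0.1500 + 0.5·0.8500) ≈ 0.1626
After acoustic monitor='normal': P(faulty) = 0.6·0.1626 / (0.6·0.1626 + 0.85·0.8374) ≈ 0.1205
After pressure gauge='out-of-range': P(faulty) = 0.55·0.1205 / (0.55·0.1205 + 0.5·0.8795) ≈ 0.1310
After acoustic monitor='normal': P(faulty) = 0.6·0.1310 / (0.6·0.1310 + 0.85·0.8690) ≈ 0.0962
After pressure gauge='in-range': P(faulty) = 0.45·0.0962 / (0.45·0.0962 + 0.5·0.9038) ≈ 0.0874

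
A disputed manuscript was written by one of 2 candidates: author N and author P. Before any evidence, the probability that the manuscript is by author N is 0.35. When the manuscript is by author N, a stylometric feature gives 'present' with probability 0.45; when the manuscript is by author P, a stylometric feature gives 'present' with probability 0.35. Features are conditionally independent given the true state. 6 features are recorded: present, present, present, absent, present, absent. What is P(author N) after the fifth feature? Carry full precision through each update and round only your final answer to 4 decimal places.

Apply Bayes' rule sequentially, carrying P(author N) forward.
After 'present': P(author N) = 0.45·0.3500 / (0.45·0.3500 + 0.35·0.6500) ≈ 0.4091
After 'present': P(author N) = 0.45·0.4091 / (0.45·0.4091 + 0.35·0.5909) ≈ 0.4709
After 'present': P(author N) = 0.45·0.4709 / (0.45·0.4709 + 0.35·0.5291) ≈ 0.5337
After 'absent': P(author N) = 0.55·0.5337 / (0.55·0.5337 + 0.65·0.4663) ≈ 0.4920
After 'present': P(author N) = 0.45·0.4920 / (0.45·0.4920 + 0.35·0.5080) ≈ 0.5546

0.5546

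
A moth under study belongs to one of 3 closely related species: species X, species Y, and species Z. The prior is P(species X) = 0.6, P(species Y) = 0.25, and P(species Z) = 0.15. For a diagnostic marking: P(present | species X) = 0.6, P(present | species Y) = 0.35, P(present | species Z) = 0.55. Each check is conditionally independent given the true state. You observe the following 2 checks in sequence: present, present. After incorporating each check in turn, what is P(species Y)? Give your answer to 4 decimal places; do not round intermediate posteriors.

0.1049

After 'present': normaliser = 0.6·0.6000 + 0.35·0.2500 + 0.55·0.1500; P(species X) ≈ 0.6792, P(species Y) ≈ 0.1651, P(species Z) ≈ 0.1557
After 'present': normaliser = 0.6·0.6792 + 0.35·0.1651 + 0.55·0.1557; P(species X) ≈ 0.7397, P(species Y) ≈ 0.1049, P(species Z) ≈ 0.1554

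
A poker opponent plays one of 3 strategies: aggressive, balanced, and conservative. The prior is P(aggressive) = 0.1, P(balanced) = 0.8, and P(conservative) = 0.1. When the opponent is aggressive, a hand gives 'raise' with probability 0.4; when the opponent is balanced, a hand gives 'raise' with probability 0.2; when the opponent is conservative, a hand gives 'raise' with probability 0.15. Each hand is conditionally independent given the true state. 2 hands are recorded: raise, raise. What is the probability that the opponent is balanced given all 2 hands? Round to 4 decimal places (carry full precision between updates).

After 'raise': normaliser = 0.4·0.1000 + 0.2·0.8000 + 0.15·0.1000; P(aggressive) ≈ 0.1860, P(balanced) ≈ 0.7442, P(conservative) ≈ 0.0698
After 'raise': normaliser = 0.4·0.1860 + 0.2·0.7442 + 0.15·0.0698; P(aggressive) ≈ 0.3184, P(balanced) ≈ 0.6368, P(conservative) ≈ 0.0448

0.6368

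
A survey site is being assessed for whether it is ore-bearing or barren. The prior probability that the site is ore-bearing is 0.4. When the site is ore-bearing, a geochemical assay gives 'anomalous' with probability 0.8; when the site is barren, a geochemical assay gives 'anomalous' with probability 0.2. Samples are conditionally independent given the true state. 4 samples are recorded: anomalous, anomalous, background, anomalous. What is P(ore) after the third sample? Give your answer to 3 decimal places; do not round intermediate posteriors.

After 'anomalous': P(ore) = 0.8·0.4000 / (0.8·0.4000 + 0.2·0.6000) ≈ 0.7273
After 'anomalous': P(ore) = 0.8·0.7273 / (0.8·0.7273 + 0.2·0.2727) ≈ 0.9143
After 'background': P(ore) = 0.2·0.9143 / (0.2·0.9143 + 0.8·0.0857) ≈ 0.7273

0.727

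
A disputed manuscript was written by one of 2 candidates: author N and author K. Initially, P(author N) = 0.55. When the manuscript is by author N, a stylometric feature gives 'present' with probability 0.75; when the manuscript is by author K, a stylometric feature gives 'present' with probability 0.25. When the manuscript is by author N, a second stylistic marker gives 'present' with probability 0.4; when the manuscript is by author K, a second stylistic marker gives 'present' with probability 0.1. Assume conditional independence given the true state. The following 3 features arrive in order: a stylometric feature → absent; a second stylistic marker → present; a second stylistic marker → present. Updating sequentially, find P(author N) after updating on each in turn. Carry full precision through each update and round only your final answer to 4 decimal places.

After a stylometric feature='absent': P(author N) = 0.25·0.5500 / (0.25·0.5500 + 0.75·0.4500) ≈ 0.2895
After a second stylistic marker='present': P(author N) = 0.4·0.2895 / (0.4·0.2895 + 0.1·0.7105) ≈ 0.6197
After a second stylistic marker='present': P(author N) = 0.4·0.6197 / (0.4·0.6197 + 0.1·0.3803) ≈ 0.8670

0.8670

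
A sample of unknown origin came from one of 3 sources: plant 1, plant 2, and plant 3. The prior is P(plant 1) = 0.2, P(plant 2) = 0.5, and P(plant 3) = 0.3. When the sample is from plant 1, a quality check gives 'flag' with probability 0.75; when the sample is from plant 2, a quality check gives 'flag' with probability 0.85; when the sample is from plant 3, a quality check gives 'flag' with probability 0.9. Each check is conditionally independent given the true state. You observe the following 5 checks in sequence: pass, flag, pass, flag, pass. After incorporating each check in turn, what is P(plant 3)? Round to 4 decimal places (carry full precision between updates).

Apply Bayes' rule sequentially, carrying P(plant 3) forward.
After 'pass': normaliser = 0.25·0.2000 + 0.15·0.5000 + 0.1·0.3000; P(plant 1) ≈ 0.3226, P(plant 2) ≈ 0.4839, P(plant 3) ≈ 0.1935
After 'flag': normaliser = 0.75·0.3226 + 0.85·0.4839 + 0.9·0.1935; P(plant 1) ≈ 0.2924, P(plant 2) ≈ 0.4971, P(plant 3) ≈ 0.2105
After 'pass': normaliser = 0.25·0.2924 + 0.15·0.4971 + 0.1·0.2105; P(plant 1) ≈ 0.4333, P(plant 2) ≈ 0.4419, P(plant 3) ≈ 0.1248
After 'flag': normaliser = 0.75·0.4333 + 0.85·0.4419 + 0.9·0.1248; P(plant 1) ≈ 0.3997, P(plant 2) ≈ 0.4621, P(plant 3) ≈ 0.1382
After 'pass': normaliser = 0.25·0.3997 + 0.15·0.4621 + 0.1·0.1382; P(plant 1) ≈ 0.5459, P(plant 2) ≈ 0.3786, P(plant 3) ≈ 0.0755

0.0755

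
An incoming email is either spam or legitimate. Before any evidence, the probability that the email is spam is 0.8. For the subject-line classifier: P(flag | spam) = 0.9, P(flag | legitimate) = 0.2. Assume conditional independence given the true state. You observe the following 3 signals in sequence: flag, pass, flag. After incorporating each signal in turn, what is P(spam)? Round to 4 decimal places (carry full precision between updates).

After 'flag': P(spam) = 0.9·0.8000 / (0.9·0.8000 + 0.2·0.2000) ≈ 0.9474
After 'pass': P(spam) = 0.1·0.9474 / (0.1·0.9474 + 0.8·0.0526) ≈ 0.6923
After 'flag': P(spam) = 0.9·0.6923 / (0.9·0.6923 + 0.2·0.3077) ≈ 0.9101

0.9101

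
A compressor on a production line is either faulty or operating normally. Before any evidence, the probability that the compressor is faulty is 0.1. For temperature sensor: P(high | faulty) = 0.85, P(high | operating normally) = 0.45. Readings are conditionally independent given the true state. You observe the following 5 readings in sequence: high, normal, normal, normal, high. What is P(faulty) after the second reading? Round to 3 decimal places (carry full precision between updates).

0.054

Each posterior becomes the prior for the next update.
After 'high': P(faulty) = 0.85·0.1000 / (0.85·0.1000 + 0.45·0.9000) ≈ 0.1735
After 'normal': P(faulty) = 0.15·0.1735 / (0.15·0.1735 + 0.55·0.8265) ≈ 0.0541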